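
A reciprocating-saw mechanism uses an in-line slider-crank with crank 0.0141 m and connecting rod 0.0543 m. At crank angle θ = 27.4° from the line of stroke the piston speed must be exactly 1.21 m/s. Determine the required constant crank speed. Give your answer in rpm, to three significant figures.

1450

For an in-line slider-crank, |v_piston| = rω|sinθ|·[1 + r cosθ/√(L² − r² sin²θ)].
With r = 0.0141 m, L = 0.0543 m, θ = 27.4°: the bracketed kinematic factor |dx/dθ| = 0.0079955 m.
ω = v/|dx/dθ| = 1.21/0.0079955 = 151.33 rad/s.
N = 60ω/(2π) = 1445.1 rpm.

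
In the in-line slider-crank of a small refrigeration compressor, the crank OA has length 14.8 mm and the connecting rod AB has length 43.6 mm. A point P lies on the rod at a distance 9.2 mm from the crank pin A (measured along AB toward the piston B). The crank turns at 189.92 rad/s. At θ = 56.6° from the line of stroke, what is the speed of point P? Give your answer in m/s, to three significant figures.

2.73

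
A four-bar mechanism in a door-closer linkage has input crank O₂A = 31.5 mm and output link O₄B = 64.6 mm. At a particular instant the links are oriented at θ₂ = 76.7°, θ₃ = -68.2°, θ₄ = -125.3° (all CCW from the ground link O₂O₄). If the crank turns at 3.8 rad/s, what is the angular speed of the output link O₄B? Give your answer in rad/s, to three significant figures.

ω₂ = 3.8 rad/s
Differentiating the loop-closure r₂e^{iθ₂}+r₃e^{iθ₃}=r₁+r₄e^{iθ₄} gives r₂ω₂e^{iθ₂}+r₃ω₃e^{iθ₃}=r₄ω₄e^{iθ₄}.
Eliminating the other unknown: ω₄ = r₂ω₂ sin(θ₂−θ₃) / [r₄ sin(θ₄−θ₃)].
Numerator sine = +0.57501; denominator sine = -0.83962.
Result = 0.0315·3.8·(+0.57501) / (0.0646·(-0.83962)) = -1.269 rad/s; magnitude 1.269 rad/s.

1.27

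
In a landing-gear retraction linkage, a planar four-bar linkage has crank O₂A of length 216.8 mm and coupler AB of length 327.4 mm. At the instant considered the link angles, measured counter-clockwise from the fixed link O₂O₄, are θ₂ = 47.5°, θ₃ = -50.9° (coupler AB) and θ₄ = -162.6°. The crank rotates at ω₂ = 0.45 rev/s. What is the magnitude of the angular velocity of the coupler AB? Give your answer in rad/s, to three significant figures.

1.01

ω₂ = 2.827 rad/s (from 0.45 rev/s).
Differentiating the loop-closure r₂e^{iθ₂}+r₃e^{iθ₃}=r₁+r₄e^{iθ₄} gives r₂ω₂e^{iθ₂}+r₃ω₃e^{iθ₃}=r₄ω₄e^{iθ₄}.
Eliminating the other unknown: ω₃ = r₂ω₂ sin(θ₄−θ₂) / [r₃ sin(θ₃−θ₄)].
Numerator sine = +0.50151; denominator sine = +0.92913.
Result = 0.2168·2.827·(+0.50151) / (0.3274·(+0.92913)) = +1.0106 rad/s; magnitude 1.0106 rad/s.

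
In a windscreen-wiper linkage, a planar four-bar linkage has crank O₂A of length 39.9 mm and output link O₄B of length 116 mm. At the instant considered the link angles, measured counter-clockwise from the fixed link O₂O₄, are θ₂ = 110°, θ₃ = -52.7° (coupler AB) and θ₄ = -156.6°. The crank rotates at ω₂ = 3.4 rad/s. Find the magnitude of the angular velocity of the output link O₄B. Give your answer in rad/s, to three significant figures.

ω₂ = 3.4 rad/s
Differentiating the loop-closure r₂e^{iθ₂}+r₃e^{iθ₃}=r₁+r₄e^{iθ₄} gives r₂ω₂e^{iθ₂}+r₃ω₃e^{iθ₃}=r₄ω₄e^{iθ₄}.
Eliminating the other unknown: ω₄ = r₂ω₂ sin(θ₂−θ₃) / [r₄ sin(θ₄−θ₃)].
Numerator sine = +0.29737; denominator sine = -0.97072.
Result = 0.0399·3.4·(+0.29737) / (0.116·(-0.97072)) = -0.35827 rad/s; magnitude 0.35827 rad/s.

0.358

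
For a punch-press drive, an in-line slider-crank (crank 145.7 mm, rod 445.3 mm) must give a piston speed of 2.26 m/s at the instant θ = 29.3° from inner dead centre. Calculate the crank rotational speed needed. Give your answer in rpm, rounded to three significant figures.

235

For an in-line slider-crank, |v_piston| = rω|sinθ|·[1 + r cosθ/√(L² − r² sin²θ)].
With r = 0.1457 m, L = 0.4453 m, θ = 29.3°: the bracketed kinematic factor |dx/dθ| = 0.091914 m.
ω = v/|dx/dθ| = 2.26/0.091914 = 24.588 rad/s.
N = 60ω/(2π) = 234.8 rpm.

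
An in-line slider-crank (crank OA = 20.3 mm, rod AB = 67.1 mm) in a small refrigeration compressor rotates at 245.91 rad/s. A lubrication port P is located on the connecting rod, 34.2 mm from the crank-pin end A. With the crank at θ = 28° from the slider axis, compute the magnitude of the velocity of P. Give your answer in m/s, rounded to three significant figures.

ω = 245.9 rad/s.  Crank-pin speed |V_A| = rω = 4.992 m/s, perpendicular to OA.
Rod angle: sinφ = −(r/L) sinθ ⇒ φ = -8.165°; ω_rod = −rω cosθ/√(L²−r²sin²θ) = -66.361 rad/s.
V_P = V_A + ω_rod × AP, with AP = 0.0342 m along the rod.
Components: V_Px = −rω sinθ − a·ω_rod·sinφ = -2.6659 m/s;  V_Py = rω cosθ + a·ω_rod·cosφ = +2.1611 m/s.
|V_P| = √(V_Px² + V_Py²) = 3.4319 m/s.

3.43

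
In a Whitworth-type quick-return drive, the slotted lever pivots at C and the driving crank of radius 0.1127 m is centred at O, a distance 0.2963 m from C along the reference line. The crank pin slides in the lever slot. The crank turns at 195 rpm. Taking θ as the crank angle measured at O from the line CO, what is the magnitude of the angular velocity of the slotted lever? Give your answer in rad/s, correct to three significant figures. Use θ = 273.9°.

ω = 20.42 rad/s (from 195 rpm).
Crank pin A relative to C: A = (d + r cosθ, r sinθ); lever angle φ = atan2(r sinθ, d + r cosθ).
Differentiating tanφ: φ̇ = rω(d cosθ + r)/(d² + r² + 2dr cosθ).
d² + r² + 2dr cosθ = |CA|² = 0.105037 m²;  d cosθ + r = +0.13285 m.
|ω_lever| = |0.1127·20.42·+0.13285| / 0.105037 = 2.9108 rad/s.

2.91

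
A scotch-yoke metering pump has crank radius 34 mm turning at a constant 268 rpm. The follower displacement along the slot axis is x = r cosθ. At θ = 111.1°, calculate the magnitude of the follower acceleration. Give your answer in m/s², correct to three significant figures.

ω = 28.06 rad/s (from 268 rpm).
x = r cosθ ⇒ ẍ = −rω² cosθ (ω constant).
|a| = rω²|cosθ| = 0.034·(28.06)²·|cos 111.1°| = 9.6406 m/s².

9.64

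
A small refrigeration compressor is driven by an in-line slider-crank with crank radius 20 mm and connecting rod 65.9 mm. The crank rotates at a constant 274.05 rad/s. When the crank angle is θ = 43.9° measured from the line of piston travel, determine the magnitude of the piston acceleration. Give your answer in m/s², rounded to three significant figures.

1110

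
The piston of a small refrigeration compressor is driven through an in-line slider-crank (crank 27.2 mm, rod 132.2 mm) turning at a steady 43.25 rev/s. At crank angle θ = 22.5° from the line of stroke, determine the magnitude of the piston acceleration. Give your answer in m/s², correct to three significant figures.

2150

ω = 2π·43.2 = 271.7 rad/s
x(θ) = r cosθ + √(L² − r² sin²θ); with ω constant, a = ω²·d²x/dθ².
d²x/dθ² = −r cosθ − r²(cos2θ)/√u − r⁴ sin²2θ/(4u^{3/2}),  u = L² − r² sin²θ = 0.0173685 m².
Substituting r = 0.0272 m, L = 0.1322 m, θ = 22.5°: d²x/dθ² = -0.029129 m.
a = ω²·d²x/dθ² = (271.7)²·(-0.029129) = -2151.1 m/s²;  |a| = 2151.1 m/s².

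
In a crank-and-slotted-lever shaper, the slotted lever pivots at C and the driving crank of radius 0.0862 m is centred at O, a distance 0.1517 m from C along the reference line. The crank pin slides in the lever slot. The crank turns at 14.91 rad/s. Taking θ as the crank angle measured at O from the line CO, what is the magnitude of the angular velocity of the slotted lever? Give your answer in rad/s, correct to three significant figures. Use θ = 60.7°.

ω = 14.91 rad/s
Crank pin A relative to C: A = (d + r cosθ, r sinθ); lever angle φ = atan2(r sinθ, d + r cosθ).
Differentiating tanφ: φ̇ = rω(d cosθ + r)/(d² + r² + 2dr cosθ).
d² + r² + 2dr cosθ = |CA|² = 0.0432422 m²;  d cosθ + r = +0.16044 m.
|ω_lever| = |0.0862·14.91·+0.16044| / 0.0432422 = 4.7686 rad/s.

4.77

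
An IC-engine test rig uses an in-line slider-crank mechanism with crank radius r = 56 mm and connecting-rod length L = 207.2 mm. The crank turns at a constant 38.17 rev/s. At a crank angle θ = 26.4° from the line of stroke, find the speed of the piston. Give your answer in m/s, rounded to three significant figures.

ω = 2π·38.2 = 239.8 rad/s
For an in-line slider-crank, x = r cosθ + √(L² − r² sin²θ), so v = −rω sinθ·[1 + r cosθ/√(L² − r² sin²θ)].
With r = 0.056 m, L = 0.2072 m, θ = 26.4°: √(L² − r² sin²θ) = 0.2057 m.
v = −0.056·239.8·0.44464·[1 + 0.056·0.89571/0.2057] = -7.4278 m/s.
|v| = 7.4278 m/s.

7.43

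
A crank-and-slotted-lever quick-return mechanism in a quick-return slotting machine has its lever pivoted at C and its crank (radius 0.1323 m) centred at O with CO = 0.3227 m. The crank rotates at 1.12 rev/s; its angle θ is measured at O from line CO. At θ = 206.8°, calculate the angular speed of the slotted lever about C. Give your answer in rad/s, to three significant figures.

ω = 7.037 rad/s (from 1.12 rev/s).
Crank pin A relative to C: A = (d + r cosθ, r sinθ); lever angle φ = atan2(r sinθ, d + r cosθ).
Differentiating tanφ: φ̇ = rω(d cosθ + r)/(d² + r² + 2dr cosθ).
d² + r² + 2dr cosθ = |CA|² = 0.0454239 m²;  d cosθ + r = -0.15574 m.
|ω_lever| = |0.1323·7.037·-0.15574| / 0.0454239 = 3.192 rad/s.

3.19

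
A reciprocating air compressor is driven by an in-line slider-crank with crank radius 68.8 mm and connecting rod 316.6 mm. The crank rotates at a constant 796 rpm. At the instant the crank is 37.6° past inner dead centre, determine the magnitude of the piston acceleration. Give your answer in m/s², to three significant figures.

ω = 2π·796/60 = 83.36 rad/s
x(θ) = r cosθ + √(L² − r² sin²θ); with ω constant, a = ω²·d²x/dθ².
d²x/dθ² = −r cosθ − r²(cos2θ)/√u − r⁴ sin²2θ/(4u^{3/2}),  u = L² − r² sin²θ = 0.0984734 m².
Substituting r = 0.0688 m, L = 0.3166 m, θ = 37.6°: d²x/dθ² = -0.058532 m.
a = ω²·d²x/dθ² = (83.36)²·(-0.058532) = -406.7 m/s²;  |a| = 406.7 m/s².

407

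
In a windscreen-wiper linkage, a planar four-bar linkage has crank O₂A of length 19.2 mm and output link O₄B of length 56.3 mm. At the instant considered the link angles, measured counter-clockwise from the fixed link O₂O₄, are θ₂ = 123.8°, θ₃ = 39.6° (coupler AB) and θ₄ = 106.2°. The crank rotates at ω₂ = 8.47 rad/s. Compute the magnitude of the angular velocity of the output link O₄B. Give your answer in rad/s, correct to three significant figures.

3.13

ω₂ = 8.47 rad/s
Differentiating the loop-closure r₂e^{iθ₂}+r₃e^{iθ₃}=r₁+r₄e^{iθ₄} gives r₂ω₂e^{iθ₂}+r₃ω₃e^{iθ₃}=r₄ω₄e^{iθ₄}.
Eliminating the other unknown: ω₄ = r₂ω₂ sin(θ₂−θ₃) / [r₄ sin(θ₄−θ₃)].
Numerator sine = +0.99488; denominator sine = +0.91775.
Result = 0.0192·8.47·(+0.99488) / (0.0563·(+0.91775)) = +3.1313 rad/s; magnitude 3.1313 rad/s.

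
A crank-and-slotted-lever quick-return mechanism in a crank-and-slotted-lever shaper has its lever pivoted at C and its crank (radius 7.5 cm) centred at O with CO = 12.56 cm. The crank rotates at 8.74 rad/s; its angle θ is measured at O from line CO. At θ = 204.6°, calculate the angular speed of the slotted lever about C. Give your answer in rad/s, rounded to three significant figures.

ω = 8.74 rad/s
Crank pin A relative to C: A = (d + r cosθ, r sinθ); lever angle φ = atan2(r sinθ, d + r cosθ).
Differentiating tanφ: φ̇ = rω(d cosθ + r)/(d² + r² + 2dr cosθ).
d² + r² + 2dr cosθ = |CA|² = 0.00427035 m²;  d cosθ + r = -0.0392 m.
|ω_lever| = |0.075·8.74·-0.0392| / 0.00427035 = 6.0172 rad/s.

6.02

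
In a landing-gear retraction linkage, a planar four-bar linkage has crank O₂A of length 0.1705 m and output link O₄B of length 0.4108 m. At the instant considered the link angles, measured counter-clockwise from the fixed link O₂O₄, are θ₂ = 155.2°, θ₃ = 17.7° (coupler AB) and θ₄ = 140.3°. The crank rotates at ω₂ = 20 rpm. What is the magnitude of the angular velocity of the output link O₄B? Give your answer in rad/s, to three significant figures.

0.697

ω₂ = 2.094 rad/s (from 20 rpm).
Differentiating the loop-closure r₂e^{iθ₂}+r₃e^{iθ₃}=r₁+r₄e^{iθ₄} gives r₂ω₂e^{iθ₂}+r₃ω₃e^{iθ₃}=r₄ω₄e^{iθ₄}.
Eliminating the other unknown: ω₄ = r₂ω₂ sin(θ₂−θ₃) / [r₄ sin(θ₄−θ₃)].
Numerator sine = +0.67559; denominator sine = +0.84245.
Result = 0.1705·2.094·(+0.67559) / (0.4108·(+0.84245)) = +0.69709 rad/s; magnitude 0.69709 rad/s.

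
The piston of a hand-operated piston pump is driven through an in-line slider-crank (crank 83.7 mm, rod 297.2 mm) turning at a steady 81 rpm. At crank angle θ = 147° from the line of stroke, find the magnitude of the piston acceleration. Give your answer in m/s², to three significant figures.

4.32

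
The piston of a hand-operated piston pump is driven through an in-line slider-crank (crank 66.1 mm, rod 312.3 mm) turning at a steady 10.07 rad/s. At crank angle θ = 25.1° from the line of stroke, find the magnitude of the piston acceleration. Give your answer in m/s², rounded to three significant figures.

6.99

ω = 10.07 rad/s
x(θ) = r cosθ + √(L² − r² sin²θ); with ω constant, a = ω²·d²x/dθ².
d²x/dθ² = −r cosθ − r²(cos2θ)/√u − r⁴ sin²2θ/(4u^{3/2}),  u = L² − r² sin²θ = 0.0967451 m².
Substituting r = 0.0661 m, L = 0.3123 m, θ = 25.1°: d²x/dθ² = -0.068943 m.
a = ω²·d²x/dθ² = (10.07)²·(-0.068943) = -6.9912 m/s²;  |a| = 6.9912 m/s².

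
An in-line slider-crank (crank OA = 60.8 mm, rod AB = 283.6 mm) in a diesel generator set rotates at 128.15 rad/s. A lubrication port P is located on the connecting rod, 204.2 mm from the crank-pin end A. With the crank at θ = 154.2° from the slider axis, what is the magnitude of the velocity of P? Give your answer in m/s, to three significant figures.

ω = 128.2 rad/s.  Crank-pin speed |V_A| = rω = 7.7915 m/s, perpendicular to OA.
Rod angle: sinφ = −(r/L) sinθ ⇒ φ = -5.354°; ω_rod = −rω cosθ/√(L²−r²sin²θ) = +24.843 rad/s.
V_P = V_A + ω_rod × AP, with AP = 0.2042 m along the rod.
Components: V_Px = −rω sinθ − a·ω_rod·sinφ = -2.9178 m/s;  V_Py = rω cosθ + a·ω_rod·cosφ = -1.964 m/s.
|V_P| = √(V_Px² + V_Py²) = 3.5172 m/s.

3.52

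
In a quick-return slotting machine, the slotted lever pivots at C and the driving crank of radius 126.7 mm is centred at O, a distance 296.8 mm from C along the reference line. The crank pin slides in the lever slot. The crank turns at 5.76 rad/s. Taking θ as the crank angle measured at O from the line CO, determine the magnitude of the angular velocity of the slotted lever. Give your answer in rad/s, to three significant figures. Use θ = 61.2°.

1.40

ω = 5.76 rad/s
Crank pin A relative to C: A = (d + r cosθ, r sinθ); lever angle φ = atan2(r sinθ, d + r cosθ).
Differentiating tanφ: φ̇ = rω(d cosθ + r)/(d² + r² + 2dr cosθ).
d² + r² + 2dr cosθ = |CA|² = 0.140375 m²;  d cosθ + r = +0.26968 m.
|ω_lever| = |0.1267·5.76·+0.26968| / 0.140375 = 1.4021 rad/s.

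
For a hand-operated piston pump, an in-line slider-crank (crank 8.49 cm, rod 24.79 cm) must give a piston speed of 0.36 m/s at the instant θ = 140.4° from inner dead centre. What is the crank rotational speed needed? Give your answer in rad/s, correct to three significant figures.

9.12

For an in-line slider-crank, |v_piston| = rω|sinθ|·[1 + r cosθ/√(L² − r² sin²θ)].
With r = 0.0849 m, L = 0.2479 m, θ = 140.4°: the bracketed kinematic factor |dx/dθ| = 0.039484 m.
ω = v/|dx/dθ| = 0.36/0.039484 = 9.1177 rad/s.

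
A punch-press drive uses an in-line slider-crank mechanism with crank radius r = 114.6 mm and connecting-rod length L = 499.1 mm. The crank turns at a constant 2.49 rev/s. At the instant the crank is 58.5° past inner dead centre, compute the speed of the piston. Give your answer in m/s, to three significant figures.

1.72

ω = 2π·2.49 = 15.65 rad/s
For an in-line slider-crank, x = r cosθ + √(L² − r² sin²θ), so v = −rω sinθ·[1 + r cosθ/√(L² − r² sin²θ)].
With r = 0.1146 m, L = 0.4991 m, θ = 58.5°: √(L² − r² sin²θ) = 0.48944 m.
v = −0.1146·15.65·0.85264·[1 + 0.1146·0.52250/0.48944] = -1.7158 m/s.
|v| = 1.7158 m/s.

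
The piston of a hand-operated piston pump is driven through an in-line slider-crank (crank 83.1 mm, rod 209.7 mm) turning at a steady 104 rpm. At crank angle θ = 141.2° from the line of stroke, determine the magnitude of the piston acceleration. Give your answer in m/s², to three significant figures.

6.65

ω = 2π·104/60 = 10.89 rad/s
x(θ) = r cosθ + √(L² − r² sin²θ); with ω constant, a = ω²·d²x/dθ².
d²x/dθ² = −r cosθ − r²(cos2θ)/√u − r⁴ sin²2θ/(4u^{3/2}),  u = L² − r² sin²θ = 0.0412627 m².
Substituting r = 0.0831 m, L = 0.2097 m, θ = 141.2°: d²x/dθ² = +0.056106 m.
a = ω²·d²x/dθ² = (10.89)²·(+0.056106) = +6.6548 m/s²;  |a| = 6.6548 m/s².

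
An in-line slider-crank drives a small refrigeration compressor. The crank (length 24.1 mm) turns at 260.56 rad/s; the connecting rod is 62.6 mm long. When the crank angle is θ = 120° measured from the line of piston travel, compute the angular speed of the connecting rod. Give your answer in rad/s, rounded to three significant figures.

53.2

ω = 260.6 rad/s
The rod makes angle φ with the slider axis where L sinφ = r sinθ; differentiating, L cosφ·φ̇ = r ω cosθ.
L cosφ = √(L² − r² sin²θ) = 0.059018 m.
|ω_rod| = r ω |cosθ| / √(L² − r² sin²θ) = 0.0241·260.6·0.50000/0.059018 = 53.2 rad/s.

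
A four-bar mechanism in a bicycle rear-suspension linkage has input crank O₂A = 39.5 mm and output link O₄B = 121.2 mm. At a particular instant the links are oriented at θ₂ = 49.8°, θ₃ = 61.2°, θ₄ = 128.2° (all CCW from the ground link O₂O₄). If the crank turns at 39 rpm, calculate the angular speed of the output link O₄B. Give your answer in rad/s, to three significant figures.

0.286

ω₂ = 4.084 rad/s (from 39 rpm).
Differentiating the loop-closure r₂e^{iθ₂}+r₃e^{iθ₃}=r₁+r₄e^{iθ₄} gives r₂ω₂e^{iθ₂}+r₃ω₃e^{iθ₃}=r₄ω₄e^{iθ₄}.
Eliminating the other unknown: ω₄ = r₂ω₂ sin(θ₂−θ₃) / [r₄ sin(θ₄−θ₃)].
Numerator sine = -0.19766; denominator sine = +0.92050.
Result = 0.0395·4.084·(-0.19766) / (0.1212·(+0.92050)) = -0.28581 rad/s; magnitude 0.28581 rad/s.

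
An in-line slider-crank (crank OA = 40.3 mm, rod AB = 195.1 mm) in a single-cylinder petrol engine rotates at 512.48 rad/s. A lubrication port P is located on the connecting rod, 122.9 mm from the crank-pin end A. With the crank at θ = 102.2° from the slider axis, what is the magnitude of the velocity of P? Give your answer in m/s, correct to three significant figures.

ω = 512.5 rad/s.  Crank-pin speed |V_A| = rω = 20.653 m/s, perpendicular to OA.
Rod angle: sinφ = −(r/L) sinθ ⇒ φ = -11.648°; ω_rod = −rω cosθ/√(L²−r²sin²θ) = +22.841 rad/s.
V_P = V_A + ω_rod × AP, with AP = 0.1229 m along the rod.
Components: V_Px = −rω sinθ − a·ω_rod·sinφ = -19.62 m/s;  V_Py = rω cosθ + a·ω_rod·cosφ = -1.6151 m/s.
|V_P| = √(V_Px² + V_Py²) = 19.686 m/s.

19.7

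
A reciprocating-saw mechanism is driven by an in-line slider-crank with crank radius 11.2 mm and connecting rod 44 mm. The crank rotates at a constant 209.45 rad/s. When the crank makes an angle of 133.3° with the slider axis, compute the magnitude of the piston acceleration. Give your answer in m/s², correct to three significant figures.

ω = 209.4 rad/s
x(θ) = r cosθ + √(L² − r² sin²θ); with ω constant, a = ω²·d²x/dθ².
d²x/dθ² = −r cosθ − r²(cos2θ)/√u − r⁴ sin²2θ/(4u^{3/2}),  u = L² − r² sin²θ = 0.00186956 m².
Substituting r = 0.0112 m, L = 0.044 m, θ = 133.3°: d²x/dθ² = +0.0078047 m.
a = ω²·d²x/dθ² = (209.4)²·(+0.0078047) = +342.39 m/s²;  |a| = 342.39 m/s².

342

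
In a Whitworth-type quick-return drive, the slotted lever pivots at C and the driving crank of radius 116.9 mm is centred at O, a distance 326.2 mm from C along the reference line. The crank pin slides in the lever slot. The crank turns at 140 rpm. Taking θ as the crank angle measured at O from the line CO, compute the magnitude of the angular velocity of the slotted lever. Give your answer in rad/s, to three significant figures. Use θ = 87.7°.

1.81

ω = 14.66 rad/s (from 140 rpm).
Crank pin A relative to C: A = (d + r cosθ, r sinθ); lever angle φ = atan2(r sinθ, d + r cosθ).
Differentiating tanφ: φ̇ = rω(d cosθ + r)/(d² + r² + 2dr cosθ).
d² + r² + 2dr cosθ = |CA|² = 0.123133 m²;  d cosθ + r = +0.12999 m.
|ω_lever| = |0.1169·14.66·+0.12999| / 0.123133 = 1.8093 rad/s.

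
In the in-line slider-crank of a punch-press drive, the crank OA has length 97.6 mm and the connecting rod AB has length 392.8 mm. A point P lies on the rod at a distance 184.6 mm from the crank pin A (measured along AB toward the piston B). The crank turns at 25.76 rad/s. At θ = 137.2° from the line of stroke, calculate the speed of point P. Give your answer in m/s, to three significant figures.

ω = 25.76 rad/s.  Crank-pin speed |V_A| = rω = 2.5142 m/s, perpendicular to OA.
Rod angle: sinφ = −(r/L) sinθ ⇒ φ = -9.719°; ω_rod = −rω cosθ/√(L²−r²sin²θ) = +4.7647 rad/s.
V_P = V_A + ω_rod × AP, with AP = 0.1846 m along the rod.
Components: V_Px = −rω sinθ − a·ω_rod·sinφ = -1.5597 m/s;  V_Py = rω cosθ + a·ω_rod·cosφ = -0.97778 m/s.
|V_P| = √(V_Px² + V_Py²) = 1.8409 m/s.

1.84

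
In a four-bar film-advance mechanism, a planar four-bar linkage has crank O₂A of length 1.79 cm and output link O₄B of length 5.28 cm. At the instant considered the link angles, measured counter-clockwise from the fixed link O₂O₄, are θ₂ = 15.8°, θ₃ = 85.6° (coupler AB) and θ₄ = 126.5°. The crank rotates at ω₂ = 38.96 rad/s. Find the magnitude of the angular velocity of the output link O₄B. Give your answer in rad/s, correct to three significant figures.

ω₂ = 38.96 rad/s
Differentiating the loop-closure r₂e^{iθ₂}+r₃e^{iθ₃}=r₁+r₄e^{iθ₄} gives r₂ω₂e^{iθ₂}+r₃ω₃e^{iθ₃}=r₄ω₄e^{iθ₄}.
Eliminating the other unknown: ω₄ = r₂ω₂ sin(θ₂−θ₃) / [r₄ sin(θ₄−θ₃)].
Numerator sine = -0.93849; denominator sine = +0.65474.
Result = 0.0179·38.96·(-0.93849) / (0.0528·(+0.65474)) = -18.932 rad/s; magnitude 18.932 rad/s.

18.9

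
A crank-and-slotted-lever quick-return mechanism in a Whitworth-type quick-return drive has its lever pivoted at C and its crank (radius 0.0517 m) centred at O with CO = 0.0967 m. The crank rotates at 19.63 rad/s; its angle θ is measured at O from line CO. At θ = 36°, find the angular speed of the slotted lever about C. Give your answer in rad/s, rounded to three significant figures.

ω = 19.63 rad/s
Crank pin A relative to C: A = (d + r cosθ, r sinθ); lever angle φ = atan2(r sinθ, d + r cosθ).
Differentiating tanφ: φ̇ = rω(d cosθ + r)/(d² + r² + 2dr cosθ).
d² + r² + 2dr cosθ = |CA|² = 0.020113 m²;  d cosθ + r = +0.12993 m.
|ω_lever| = |0.0517·19.63·+0.12993| / 0.020113 = 6.5562 rad/s.

6.56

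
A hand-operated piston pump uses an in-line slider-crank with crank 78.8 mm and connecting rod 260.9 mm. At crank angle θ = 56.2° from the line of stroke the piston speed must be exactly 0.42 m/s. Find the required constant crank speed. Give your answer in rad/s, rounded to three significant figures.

5.47

For an in-line slider-crank, |v_piston| = rω|sinθ|·[1 + r cosθ/√(L² − r² sin²θ)].
With r = 0.0788 m, L = 0.2609 m, θ = 56.2°: the bracketed kinematic factor |dx/dθ| = 0.076848 m.
ω = v/|dx/dθ| = 0.42/0.076848 = 5.4654 rad/s.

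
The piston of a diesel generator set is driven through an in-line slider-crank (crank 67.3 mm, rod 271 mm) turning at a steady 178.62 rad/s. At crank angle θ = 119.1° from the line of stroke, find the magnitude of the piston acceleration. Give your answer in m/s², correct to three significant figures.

ω = 178.6 rad/s
x(θ) = r cosθ + √(L² − r² sin²θ); with ω constant, a = ω²·d²x/dθ².
d²x/dθ² = −r cosθ − r²(cos2θ)/√u − r⁴ sin²2θ/(4u^{3/2}),  u = L² − r² sin²θ = 0.069983 m².
Substituting r = 0.0673 m, L = 0.271 m, θ = 119.1°: d²x/dθ² = +0.041552 m.
a = ω²·d²x/dθ² = (178.6)²·(+0.041552) = +1325.7 m/s²;  |a| = 1325.7 m/s².

1330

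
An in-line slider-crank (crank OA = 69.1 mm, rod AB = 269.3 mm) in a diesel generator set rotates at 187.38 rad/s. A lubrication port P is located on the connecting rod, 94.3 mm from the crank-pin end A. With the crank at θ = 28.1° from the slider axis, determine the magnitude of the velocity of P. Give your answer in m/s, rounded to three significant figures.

9.92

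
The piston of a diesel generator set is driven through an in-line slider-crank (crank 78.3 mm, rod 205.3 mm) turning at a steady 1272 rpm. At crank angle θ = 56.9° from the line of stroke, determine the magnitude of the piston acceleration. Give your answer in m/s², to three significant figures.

ω = 2π·1272/60 = 133.2 rad/s
x(θ) = r cosθ + √(L² − r² sin²θ); with ω constant, a = ω²·d²x/dθ².
d²x/dθ² = −r cosθ − r²(cos2θ)/√u − r⁴ sin²2θ/(4u^{3/2}),  u = L² − r² sin²θ = 0.0378456 m².
Substituting r = 0.0783 m, L = 0.2053 m, θ = 56.9°: d²x/dθ² = -0.031111 m.
a = ω²·d²x/dθ² = (133.2)²·(-0.031111) = -552 m/s²;  |a| = 552 m/s².

552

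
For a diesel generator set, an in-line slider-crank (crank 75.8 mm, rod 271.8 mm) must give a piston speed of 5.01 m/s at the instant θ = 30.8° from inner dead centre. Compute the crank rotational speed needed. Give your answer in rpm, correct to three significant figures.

992

For an in-line slider-crank, |v_piston| = rω|sinθ|·[1 + r cosθ/√(L² − r² sin²θ)].
With r = 0.0758 m, L = 0.2718 m, θ = 30.8°: the bracketed kinematic factor |dx/dθ| = 0.048207 m.
ω = v/|dx/dθ| = 5.01/0.048207 = 103.93 rad/s.
N = 60ω/(2π) = 992.43 rpm.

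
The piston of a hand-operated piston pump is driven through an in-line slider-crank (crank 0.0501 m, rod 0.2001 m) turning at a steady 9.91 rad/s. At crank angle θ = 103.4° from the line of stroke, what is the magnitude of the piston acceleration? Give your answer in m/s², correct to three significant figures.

2.27

ω = 9.91 rad/s
x(θ) = r cosθ + √(L² − r² sin²θ); with ω constant, a = ω²·d²x/dθ².
d²x/dθ² = −r cosθ − r²(cos2θ)/√u − r⁴ sin²2θ/(4u^{3/2}),  u = L² − r² sin²θ = 0.0376648 m².
Substituting r = 0.0501 m, L = 0.2001 m, θ = 103.4°: d²x/dθ² = +0.023111 m.
a = ω²·d²x/dθ² = (9.91)²·(+0.023111) = +2.2697 m/s²;  |a| = 2.2697 m/s².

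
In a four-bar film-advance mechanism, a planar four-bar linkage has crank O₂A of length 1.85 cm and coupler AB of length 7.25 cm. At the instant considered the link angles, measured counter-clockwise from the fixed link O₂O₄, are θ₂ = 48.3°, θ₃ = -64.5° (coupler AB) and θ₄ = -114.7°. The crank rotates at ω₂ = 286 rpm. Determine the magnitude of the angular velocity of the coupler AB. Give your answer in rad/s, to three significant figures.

2.91

ω₂ = 29.95 rad/s (from 286 rpm).
Differentiating the loop-closure r₂e^{iθ₂}+r₃e^{iθ₃}=r₁+r₄e^{iθ₄} gives r₂ω₂e^{iθ₂}+r₃ω₃e^{iθ₃}=r₄ω₄e^{iθ₄}.
Eliminating the other unknown: ω₃ = r₂ω₂ sin(θ₄−θ₂) / [r₃ sin(θ₃−θ₄)].
Numerator sine = -0.29237; denominator sine = +0.76828.
Result = 0.0185·29.95·(-0.29237) / (0.0725·(+0.76828)) = -2.9083 rad/s; magnitude 2.9083 rad/s.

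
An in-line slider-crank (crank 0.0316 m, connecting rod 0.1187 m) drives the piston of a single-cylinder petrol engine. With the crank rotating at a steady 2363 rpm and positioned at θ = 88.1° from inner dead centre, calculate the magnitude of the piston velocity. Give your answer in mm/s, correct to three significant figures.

ω = 2π·2363/60 = 247.5 rad/s
For an in-line slider-crank, x = r cosθ + √(L² − r² sin²θ), so v = −rω sinθ·[1 + r cosθ/√(L² − r² sin²θ)].
With r = 0.0316 m, L = 0.1187 m, θ = 88.1°: √(L² − r² sin²θ) = 0.11442 m.
v = −0.0316·247.5·0.99945·[1 + 0.0316·0.03316/0.11442] = -7.8868 m/s.
|v| = 7.8868 m/s = 7886.8 mm/s.

7890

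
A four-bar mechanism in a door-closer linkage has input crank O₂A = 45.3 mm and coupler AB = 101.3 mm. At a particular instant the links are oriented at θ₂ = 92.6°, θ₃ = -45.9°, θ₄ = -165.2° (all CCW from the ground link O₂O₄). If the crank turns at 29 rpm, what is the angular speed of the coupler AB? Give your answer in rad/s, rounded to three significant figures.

1.52

ω₂ = 3.037 rad/s (from 29 rpm).
Differentiating the loop-closure r₂e^{iθ₂}+r₃e^{iθ₃}=r₁+r₄e^{iθ₄} gives r₂ω₂e^{iθ₂}+r₃ω₃e^{iθ₃}=r₄ω₄e^{iθ₄}.
Eliminating the other unknown: ω₃ = r₂ω₂ sin(θ₄−θ₂) / [r₃ sin(θ₃−θ₄)].
Numerator sine = +0.97742; denominator sine = +0.87207.
Result = 0.0453·3.037·(+0.97742) / (0.1013·(+0.87207)) = +1.5221 rad/s; magnitude 1.5221 rad/s.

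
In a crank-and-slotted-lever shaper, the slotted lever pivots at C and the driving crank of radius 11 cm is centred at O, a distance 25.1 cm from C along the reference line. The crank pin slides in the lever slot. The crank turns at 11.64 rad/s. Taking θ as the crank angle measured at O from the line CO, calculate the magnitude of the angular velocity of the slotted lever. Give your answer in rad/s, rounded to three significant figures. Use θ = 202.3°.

ω = 11.64 rad/s
Crank pin A relative to C: A = (d + r cosθ, r sinθ); lever angle φ = atan2(r sinθ, d + r cosθ).
Differentiating tanφ: φ̇ = rω(d cosθ + r)/(d² + r² + 2dr cosθ).
d² + r² + 2dr cosθ = |CA|² = 0.0240109 m²;  d cosθ + r = -0.12223 m.
|ω_lever| = |0.11·11.64·-0.12223| / 0.0240109 = 6.5179 rad/s.

6.52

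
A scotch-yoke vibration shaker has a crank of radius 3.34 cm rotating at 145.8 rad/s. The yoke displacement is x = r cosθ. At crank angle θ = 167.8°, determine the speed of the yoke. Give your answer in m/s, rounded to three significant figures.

1.03

ω = 145.8 rad/s
x = r cosθ ⇒ ẋ = −rω sinθ.
|v| = rω|sinθ| = 0.0334·145.8·|sin 167.8°| = 1.0291 m/s.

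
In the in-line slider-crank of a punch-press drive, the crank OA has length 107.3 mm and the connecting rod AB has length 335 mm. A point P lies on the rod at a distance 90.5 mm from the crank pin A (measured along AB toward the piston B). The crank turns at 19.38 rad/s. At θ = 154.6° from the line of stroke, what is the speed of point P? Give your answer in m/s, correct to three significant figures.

1.60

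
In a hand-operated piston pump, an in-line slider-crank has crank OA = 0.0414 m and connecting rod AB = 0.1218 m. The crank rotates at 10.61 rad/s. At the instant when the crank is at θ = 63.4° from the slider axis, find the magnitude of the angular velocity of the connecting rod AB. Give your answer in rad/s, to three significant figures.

1.69

ω = 10.61 rad/s
The rod makes angle φ with the slider axis where L sinφ = r sinθ; differentiating, L cosφ·φ̇ = r ω cosθ.
L cosφ = √(L² − r² sin²θ) = 0.11604 m.
|ω_rod| = r ω |cosθ| / √(L² − r² sin²θ) = 0.0414·10.61·0.44776/0.11604 = 1.695 rad/s.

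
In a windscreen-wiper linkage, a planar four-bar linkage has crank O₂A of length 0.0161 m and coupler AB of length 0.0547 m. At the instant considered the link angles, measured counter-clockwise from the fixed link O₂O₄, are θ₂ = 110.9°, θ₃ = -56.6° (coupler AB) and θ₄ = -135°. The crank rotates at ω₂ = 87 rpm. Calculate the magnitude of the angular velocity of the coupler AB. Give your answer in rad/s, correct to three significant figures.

2.50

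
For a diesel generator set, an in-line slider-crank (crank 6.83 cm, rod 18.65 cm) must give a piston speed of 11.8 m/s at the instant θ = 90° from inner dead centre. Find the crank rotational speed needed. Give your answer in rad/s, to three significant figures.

For an in-line slider-crank, |v_piston| = rω|sinθ|·[1 + r cosθ/√(L² − r² sin²θ)].
With r = 0.0683 m, L = 0.1865 m, θ = 90°: the bracketed kinematic factor |dx/dθ| = 0.0683 m.
ω = v/|dx/dθ| = 11.8/0.0683 = 172.77 rad/s.

173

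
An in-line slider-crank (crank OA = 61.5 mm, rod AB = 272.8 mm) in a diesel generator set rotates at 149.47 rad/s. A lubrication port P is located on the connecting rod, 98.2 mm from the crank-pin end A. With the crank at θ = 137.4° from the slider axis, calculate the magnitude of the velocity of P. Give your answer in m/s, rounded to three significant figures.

7.28

ω = 149.5 rad/s.  Crank-pin speed |V_A| = rω = 9.1924 m/s, perpendicular to OA.
Rod angle: sinφ = −(r/L) sinθ ⇒ φ = -8.777°; ω_rod = −rω cosθ/√(L²−r²sin²θ) = +25.098 rad/s.
V_P = V_A + ω_rod × AP, with AP = 0.0982 m along the rod.
Components: V_Px = −rω sinθ − a·ω_rod·sinφ = -5.846 m/s;  V_Py = rω cosθ + a·ω_rod·cosφ = -4.3308 m/s.
|V_P| = √(V_Px² + V_Py²) = 7.2754 m/s.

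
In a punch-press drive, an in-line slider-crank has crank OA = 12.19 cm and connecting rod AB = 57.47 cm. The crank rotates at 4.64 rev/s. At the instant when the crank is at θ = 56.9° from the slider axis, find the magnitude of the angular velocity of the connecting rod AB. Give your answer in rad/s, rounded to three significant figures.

ω = 29.15 rad/s (converted from 4.64 rev/s).
The rod makes angle φ with the slider axis where L sinφ = r sinθ; differentiating, L cosφ·φ̇ = r ω cosθ.
L cosφ = √(L² − r² sin²θ) = 0.56555 m.
|ω_rod| = r ω |cosθ| / √(L² − r² sin²θ) = 0.1219·29.15·0.54610/0.56555 = 3.4316 rad/s.

3.43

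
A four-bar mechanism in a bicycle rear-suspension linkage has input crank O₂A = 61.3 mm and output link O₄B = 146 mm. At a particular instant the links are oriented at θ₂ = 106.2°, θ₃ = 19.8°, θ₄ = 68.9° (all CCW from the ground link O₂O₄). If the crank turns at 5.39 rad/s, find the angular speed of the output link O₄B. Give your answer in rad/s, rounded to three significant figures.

ω₂ = 5.39 rad/s
Differentiating the loop-closure r₂e^{iθ₂}+r₃e^{iθ₃}=r₁+r₄e^{iθ₄} gives r₂ω₂e^{iθ₂}+r₃ω₃e^{iθ₃}=r₄ω₄e^{iθ₄}.
Eliminating the other unknown: ω₄ = r₂ω₂ sin(θ₂−θ₃) / [r₄ sin(θ₄−θ₃)].
Numerator sine = +0.99803; denominator sine = +0.75585.
Result = 0.0613·5.39·(+0.99803) / (0.146·(+0.75585)) = +2.9881 rad/s; magnitude 2.9881 rad/s.

2.99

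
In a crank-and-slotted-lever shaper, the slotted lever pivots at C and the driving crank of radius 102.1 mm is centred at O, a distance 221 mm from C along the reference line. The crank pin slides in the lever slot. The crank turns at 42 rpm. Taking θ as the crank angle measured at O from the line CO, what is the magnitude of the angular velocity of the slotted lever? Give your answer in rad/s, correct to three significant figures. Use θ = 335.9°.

1.36

ω = 4.398 rad/s (from 42 rpm).
Crank pin A relative to C: A = (d + r cosθ, r sinθ); lever angle φ = atan2(r sinθ, d + r cosθ).
Differentiating tanφ: φ̇ = rω(d cosθ + r)/(d² + r² + 2dr cosθ).
d² + r² + 2dr cosθ = |CA|² = 0.10046 m²;  d cosθ + r = +0.30384 m.
|ω_lever| = |0.1021·4.398·+0.30384| / 0.10046 = 1.3582 rad/s.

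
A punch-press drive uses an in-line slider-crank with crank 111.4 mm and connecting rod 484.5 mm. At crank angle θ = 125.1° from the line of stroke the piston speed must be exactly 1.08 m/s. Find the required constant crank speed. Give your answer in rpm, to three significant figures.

131

For an in-line slider-crank, |v_piston| = rω|sinθ|·[1 + r cosθ/√(L² − r² sin²θ)].
With r = 0.1114 m, L = 0.4845 m, θ = 125.1°: the bracketed kinematic factor |dx/dθ| = 0.078873 m.
ω = v/|dx/dθ| = 1.08/0.078873 = 13.693 rad/s.
N = 60ω/(2π) = 130.76 rpm.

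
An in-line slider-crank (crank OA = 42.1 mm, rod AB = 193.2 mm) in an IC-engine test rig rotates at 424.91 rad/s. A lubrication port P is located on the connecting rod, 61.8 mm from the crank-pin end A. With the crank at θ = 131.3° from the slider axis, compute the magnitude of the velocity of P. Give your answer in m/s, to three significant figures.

ω = 424.9 rad/s.  Crank-pin speed |V_A| = rω = 17.889 m/s, perpendicular to OA.
Rod angle: sinφ = −(r/L) sinθ ⇒ φ = -9.422°; ω_rod = −rω cosθ/√(L²−r²sin²θ) = +61.946 rad/s.
V_P = V_A + ω_rod × AP, with AP = 0.0618 m along the rod.
Components: V_Px = −rω sinθ − a·ω_rod·sinφ = -12.812 m/s;  V_Py = rω cosθ + a·ω_rod·cosφ = -8.0299 m/s.
|V_P| = √(V_Px² + V_Py²) = 15.121 m/s.

15.1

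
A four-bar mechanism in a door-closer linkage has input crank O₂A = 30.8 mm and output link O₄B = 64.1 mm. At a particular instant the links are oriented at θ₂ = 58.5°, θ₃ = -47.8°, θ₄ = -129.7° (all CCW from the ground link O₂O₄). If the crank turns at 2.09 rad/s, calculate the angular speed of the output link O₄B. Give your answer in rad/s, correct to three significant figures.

0.974

ω₂ = 2.09 rad/s
Differentiating the loop-closure r₂e^{iθ₂}+r₃e^{iθ₃}=r₁+r₄e^{iθ₄} gives r₂ω₂e^{iθ₂}+r₃ω₃e^{iθ₃}=r₄ω₄e^{iθ₄}.
Eliminating the other unknown: ω₄ = r₂ω₂ sin(θ₂−θ₃) / [r₄ sin(θ₄−θ₃)].
Numerator sine = +0.95981; denominator sine = -0.99002.
Result = 0.0308·2.09·(+0.95981) / (0.0641·(-0.99002)) = -0.97359 rad/s; magnitude 0.97359 rad/s.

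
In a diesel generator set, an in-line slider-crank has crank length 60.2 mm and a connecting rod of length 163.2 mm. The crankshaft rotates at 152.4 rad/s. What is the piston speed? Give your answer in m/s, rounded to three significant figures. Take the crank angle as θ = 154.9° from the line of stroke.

2.58

ω = 152.4 rad/s
For an in-line slider-crank, x = r cosθ + √(L² − r² sin²θ), so v = −rω sinθ·[1 + r cosθ/√(L² − r² sin²θ)].
With r = 0.0602 m, L = 0.1632 m, θ = 154.9°: √(L² − r² sin²θ) = 0.16119 m.
v = −0.0602·152.4·0.42420·[1 + 0.0602·-0.90557/0.16119] = -2.5756 m/s.
|v| = 2.5756 m/s.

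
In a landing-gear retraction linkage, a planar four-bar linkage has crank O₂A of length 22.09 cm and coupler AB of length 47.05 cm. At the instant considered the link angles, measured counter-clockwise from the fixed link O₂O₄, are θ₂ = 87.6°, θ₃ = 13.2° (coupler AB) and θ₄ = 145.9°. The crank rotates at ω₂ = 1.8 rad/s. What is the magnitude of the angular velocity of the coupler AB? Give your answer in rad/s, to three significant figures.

ω₂ = 1.8 rad/s
Differentiating the loop-closure r₂e^{iθ₂}+r₃e^{iθ₃}=r₁+r₄e^{iθ₄} gives r₂ω₂e^{iθ₂}+r₃ω₃e^{iθ₃}=r₄ω₄e^{iθ₄}.
Eliminating the other unknown: ω₃ = r₂ω₂ sin(θ₄−θ₂) / [r₃ sin(θ₃−θ₄)].
Numerator sine = +0.85081; denominator sine = -0.73491.
Result = 0.2209·1.8·(+0.85081) / (0.4705·(-0.73491)) = -0.97837 rad/s; magnitude 0.97837 rad/s.

0.978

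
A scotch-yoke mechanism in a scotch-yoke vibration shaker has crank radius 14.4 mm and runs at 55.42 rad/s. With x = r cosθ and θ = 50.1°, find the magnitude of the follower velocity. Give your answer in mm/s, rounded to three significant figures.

612

ω = 55.42 rad/s
x = r cosθ ⇒ ẋ = −rω sinθ.
|v| = rω|sinθ| = 0.0144·55.42·|sin 50.1°| = 0.61223 m/s = 612.23 mm/s.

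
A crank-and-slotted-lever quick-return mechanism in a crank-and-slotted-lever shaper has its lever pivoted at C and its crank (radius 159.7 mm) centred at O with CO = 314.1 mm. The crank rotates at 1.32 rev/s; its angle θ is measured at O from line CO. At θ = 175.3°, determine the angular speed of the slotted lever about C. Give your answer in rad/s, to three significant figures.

ω = 8.294 rad/s (from 1.32 rev/s).
Crank pin A relative to C: A = (d + r cosθ, r sinθ); lever angle φ = atan2(r sinθ, d + r cosθ).
Differentiating tanφ: φ̇ = rω(d cosθ + r)/(d² + r² + 2dr cosθ).
d² + r² + 2dr cosθ = |CA|² = 0.0241767 m²;  d cosθ + r = -0.15334 m.
|ω_lever| = |0.1597·8.294·-0.15334| / 0.0241767 = 8.4009 rad/s.

8.40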